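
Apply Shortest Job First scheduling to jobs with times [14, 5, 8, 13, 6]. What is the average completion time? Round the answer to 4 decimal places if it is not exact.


SJF order (ascending): [5, 6, 8, 13, 14]
Completion times:
  Job 1: burst=5, C=5
  Job 2: burst=6, C=11
  Job 3: burst=8, C=19
  Job 4: burst=13, C=32
  Job 5: burst=14, C=46
Average completion = 113/5 = 22.6

22.6


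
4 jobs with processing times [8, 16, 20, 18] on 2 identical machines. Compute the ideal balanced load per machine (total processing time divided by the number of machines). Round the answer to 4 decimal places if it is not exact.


Total processing time = 8 + 16 + 20 + 18 = 62
Number of machines = 2
Ideal balanced load = 62 / 2 = 31.0

31.0


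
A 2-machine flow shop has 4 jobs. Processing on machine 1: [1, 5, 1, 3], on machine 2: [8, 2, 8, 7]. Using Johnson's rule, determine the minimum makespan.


Apply Johnson's rule:
  Group 1 (a <= b): [(1, 1, 8), (3, 1, 8), (4, 3, 7)]
  Group 2 (a > b): [(2, 5, 2)]
Optimal job order: [1, 3, 4, 2]
Schedule:
  Job 1: M1 done at 1, M2 done at 9
  Job 3: M1 done at 2, M2 done at 17
  Job 4: M1 done at 5, M2 done at 24
  Job 2: M1 done at 10, M2 done at 26
Makespan = 26

26


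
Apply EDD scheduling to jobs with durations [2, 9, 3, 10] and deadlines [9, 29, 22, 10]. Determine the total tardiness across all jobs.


Sort by due date (EDD order): [(2, 9), (10, 10), (3, 22), (9, 29)]
Compute completion times and tardiness:
  Job 1: p=2, d=9, C=2, tardiness=max(0,2-9)=0
  Job 2: p=10, d=10, C=12, tardiness=max(0,12-10)=2
  Job 3: p=3, d=22, C=15, tardiness=max(0,15-22)=0
  Job 4: p=9, d=29, C=24, tardiness=max(0,24-29)=0
Total tardiness = 2

2


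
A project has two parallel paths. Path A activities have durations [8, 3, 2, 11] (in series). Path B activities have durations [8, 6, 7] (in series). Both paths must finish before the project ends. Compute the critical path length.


Path A total = 8 + 3 + 2 + 11 = 24
Path B total = 8 + 6 + 7 = 21
Critical path = longest path = max(24, 21) = 24

24


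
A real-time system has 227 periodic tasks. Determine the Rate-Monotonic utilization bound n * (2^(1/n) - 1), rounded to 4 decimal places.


Compute 2^(1/227) = 1.0030581785
Subtract 1: 1.0030581785 - 1 = 0.0030581785
Multiply by n: 227 * 0.0030581785 = 0.6942065195
Round to 4 dp: 0.6942

0.6942


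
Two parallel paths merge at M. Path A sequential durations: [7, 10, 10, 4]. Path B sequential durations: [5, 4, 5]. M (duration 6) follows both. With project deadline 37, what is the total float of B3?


Forward pass: ES(B3) = sum of predecessors on chain B = 9
EF = ES + duration = 9 + 5 = 14
Backward pass: LF(M) = deadline = 37; LS(M) = 37 - 6 = 31
LF(B3) = LS(M) - sum(successors on chain B) = 31 - 0 = 31
LS = LF - duration = 31 - 5 = 26
Total float = LS - ES = 26 - 9 = 17

17


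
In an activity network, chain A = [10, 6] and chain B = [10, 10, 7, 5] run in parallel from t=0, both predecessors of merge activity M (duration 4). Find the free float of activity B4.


ES(B4) = sum of predecessors on chain B = 27
EF(B4) = ES + duration = 27 + 5 = 32
Successor of B4 is M. ES(M) = max(sum(A), sum(B)) = max(16, 32) = 32
Free float = ES(successor) - EF(current) = 32 - 32 = 0

0


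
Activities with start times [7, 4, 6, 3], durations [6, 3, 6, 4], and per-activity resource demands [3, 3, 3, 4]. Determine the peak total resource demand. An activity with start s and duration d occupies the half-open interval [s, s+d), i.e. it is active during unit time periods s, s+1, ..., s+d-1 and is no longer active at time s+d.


Each activity i is active on [start_i, start_i + duration_i).
Compute total resource usage per time slot:
  t=0: active resources = [], total = 0
  t=1: active resources = [], total = 0
  t=2: active resources = [], total = 0
  t=3: active resources = [4], total = 4
  t=4: active resources = [3, 4], total = 7
  t=5: active resources = [3, 4], total = 7
  t=6: active resources = [3, 3, 4], total = 10
  t=7: active resources = [3, 3], total = 6
  t=8: active resources = [3, 3], total = 6
  t=9: active resources = [3, 3], total = 6
  t=10: active resources = [3, 3], total = 6
  t=11: active resources = [3, 3], total = 6
  t=12: active resources = [3], total = 3
Peak resource demand = 10

10


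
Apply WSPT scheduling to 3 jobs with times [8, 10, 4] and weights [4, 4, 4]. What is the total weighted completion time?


Compute p/w ratios and sort ascending (WSPT): [(4, 4), (8, 4), (10, 4)]
Compute weighted completion times:
  Job (p=4,w=4): C=4, w*C=4*4=16
  Job (p=8,w=4): C=12, w*C=4*12=48
  Job (p=10,w=4): C=22, w*C=4*22=88
Total weighted completion time = 152

152


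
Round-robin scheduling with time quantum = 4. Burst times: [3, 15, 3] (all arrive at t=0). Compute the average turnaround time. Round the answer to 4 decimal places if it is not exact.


Time quantum = 4
Execution trace:
  J1 runs 3 units, time = 3
  J2 runs 4 units, time = 7
  J3 runs 3 units, time = 10
  J2 runs 4 units, time = 14
  J2 runs 4 units, time = 18
  J2 runs 3 units, time = 21
Finish times: [3, 21, 10]
Average turnaround = 34/3 = 11.3333

11.3333


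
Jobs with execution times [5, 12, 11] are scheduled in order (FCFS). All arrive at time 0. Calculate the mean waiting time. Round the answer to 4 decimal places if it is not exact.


FCFS order (as given): [5, 12, 11]
Waiting times:
  Job 1: wait = 0
  Job 2: wait = 5
  Job 3: wait = 17
Sum of waiting times = 22
Average waiting time = 22/3 = 7.3333

7.3333


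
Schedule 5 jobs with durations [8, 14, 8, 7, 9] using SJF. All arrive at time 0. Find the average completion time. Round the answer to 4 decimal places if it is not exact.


SJF order (ascending): [7, 8, 8, 9, 14]
Completion times:
  Job 1: burst=7, C=7
  Job 2: burst=8, C=15
  Job 3: burst=8, C=23
  Job 4: burst=9, C=32
  Job 5: burst=14, C=46
Average completion = 123/5 = 24.6

24.6


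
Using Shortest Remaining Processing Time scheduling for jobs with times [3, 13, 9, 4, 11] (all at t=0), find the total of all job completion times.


Since all jobs arrive at t=0, SRPT equals SPT ordering.
SPT order: [3, 4, 9, 11, 13]
Completion times:
  Job 1: p=3, C=3
  Job 2: p=4, C=7
  Job 3: p=9, C=16
  Job 4: p=11, C=27
  Job 5: p=13, C=40
Total completion time = 3 + 7 + 16 + 27 + 40 = 93

93


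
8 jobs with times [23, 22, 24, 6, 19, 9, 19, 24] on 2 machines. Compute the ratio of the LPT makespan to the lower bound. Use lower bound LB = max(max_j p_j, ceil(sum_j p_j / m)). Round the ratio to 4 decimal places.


LPT order: [24, 24, 23, 22, 19, 19, 9, 6]
Machine loads after assignment: [72, 74]
LPT makespan = 74
Lower bound = max(max_job, ceil(total/2)) = max(24, 73) = 73
Ratio = 74 / 73 = 1.0137

1.0137


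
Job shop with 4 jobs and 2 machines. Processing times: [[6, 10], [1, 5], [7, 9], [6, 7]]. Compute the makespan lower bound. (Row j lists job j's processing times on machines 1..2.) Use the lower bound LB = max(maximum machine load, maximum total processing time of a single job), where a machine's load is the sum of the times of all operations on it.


Machine loads:
  Machine 1: 6 + 1 + 7 + 6 = 20
  Machine 2: 10 + 5 + 9 + 7 = 31
Max machine load = 31
Job totals:
  Job 1: 16
  Job 2: 6
  Job 3: 16
  Job 4: 13
Max job total = 16
Lower bound = max(31, 16) = 31

31


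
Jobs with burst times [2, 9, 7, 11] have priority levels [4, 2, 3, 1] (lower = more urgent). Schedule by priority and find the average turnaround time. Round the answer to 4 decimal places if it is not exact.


Sort by priority (ascending = highest first):
Order: [(1, 11), (2, 9), (3, 7), (4, 2)]
Completion times:
  Priority 1, burst=11, C=11
  Priority 2, burst=9, C=20
  Priority 3, burst=7, C=27
  Priority 4, burst=2, C=29
Average turnaround = 87/4 = 21.75

21.75


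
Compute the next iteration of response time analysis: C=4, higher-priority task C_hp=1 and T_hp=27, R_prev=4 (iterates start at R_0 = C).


R_next = C + ceil(R_prev / T_hp) * C_hp
ceil(4 / 27) = ceil(0.1481) = 1
Interference = 1 * 1 = 1
R_next = 4 + 1 = 5

5


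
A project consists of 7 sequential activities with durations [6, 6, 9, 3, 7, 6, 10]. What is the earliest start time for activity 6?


Activity 6 starts after activities 1 through 5 complete.
Predecessor durations: [6, 6, 9, 3, 7]
ES = 6 + 6 + 9 + 3 + 7 = 31

31


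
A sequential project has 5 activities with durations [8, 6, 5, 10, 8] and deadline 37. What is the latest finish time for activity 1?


LF(activity 1) = deadline - sum of successor durations
Successors: activities 2 through 5 with durations [6, 5, 10, 8]
Sum of successor durations = 29
LF = 37 - 29 = 8

8


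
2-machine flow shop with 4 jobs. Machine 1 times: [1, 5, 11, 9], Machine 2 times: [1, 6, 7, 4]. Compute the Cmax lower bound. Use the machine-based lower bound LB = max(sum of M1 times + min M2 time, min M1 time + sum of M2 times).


LB1 = sum(M1 times) + min(M2 times) = 26 + 1 = 27
LB2 = min(M1 times) + sum(M2 times) = 1 + 18 = 19
Lower bound = max(LB1, LB2) = max(27, 19) = 27

27


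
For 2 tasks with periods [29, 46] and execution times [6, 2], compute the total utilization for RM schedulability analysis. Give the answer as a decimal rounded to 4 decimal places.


Compute individual utilizations (exact fractions):
  Task 1: C/T = 6/29 (approx. 0.2069)
  Task 2: C/T = 2/46 = 1/23 (approx. 0.0435)
Total utilization U = 6/29 + 1/23 = 167/667
Rounded to 4 decimal places: U = 0.2504
RM (Liu & Layland) bound for 2 tasks = 0.828427; compare with U = 167/667 (approx. 0.250375)
U <= bound, so schedulable by RM sufficient condition.

0.2504


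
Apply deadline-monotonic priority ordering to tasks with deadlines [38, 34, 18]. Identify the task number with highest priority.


Sort tasks by relative deadline (ascending):
  Task 3: deadline = 18
  Task 2: deadline = 34
  Task 1: deadline = 38
Priority order (highest first): [3, 2, 1]
Highest priority task = 3

3


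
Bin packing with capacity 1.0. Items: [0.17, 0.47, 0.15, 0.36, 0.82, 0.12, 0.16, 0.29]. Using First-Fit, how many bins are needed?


Place items sequentially using First-Fit:
  Item 0.17 -> new Bin 1
  Item 0.47 -> Bin 1 (now 0.64)
  Item 0.15 -> Bin 1 (now 0.79)
  Item 0.36 -> new Bin 2
  Item 0.82 -> new Bin 3
  Item 0.12 -> Bin 1 (now 0.91)
  Item 0.16 -> Bin 2 (now 0.52)
  Item 0.29 -> Bin 2 (now 0.81)
Total bins used = 3

3


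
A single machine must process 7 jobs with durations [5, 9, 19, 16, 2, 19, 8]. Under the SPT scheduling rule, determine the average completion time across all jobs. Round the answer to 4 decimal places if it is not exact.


Sort jobs by processing time (SPT order): [2, 5, 8, 9, 16, 19, 19]
Compute completion times sequentially:
  Job 1: processing = 2, completes at 2
  Job 2: processing = 5, completes at 7
  Job 3: processing = 8, completes at 15
  Job 4: processing = 9, completes at 24
  Job 5: processing = 16, completes at 40
  Job 6: processing = 19, completes at 59
  Job 7: processing = 19, completes at 78
Sum of completion times = 225
Average completion time = 225/7 = 32.1429

32.1429


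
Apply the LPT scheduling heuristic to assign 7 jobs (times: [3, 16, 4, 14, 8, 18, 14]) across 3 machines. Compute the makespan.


Sort jobs in decreasing order (LPT): [18, 16, 14, 14, 8, 4, 3]
Assign each job to the least loaded machine:
  Machine 1: jobs [18, 4, 3], load = 25
  Machine 2: jobs [16, 8], load = 24
  Machine 3: jobs [14, 14], load = 28
Makespan = max load = 28

28


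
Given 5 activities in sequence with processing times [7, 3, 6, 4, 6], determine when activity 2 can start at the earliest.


Activity 2 starts after activities 1 through 1 complete.
Predecessor durations: [7]
ES = 7 = 7

7


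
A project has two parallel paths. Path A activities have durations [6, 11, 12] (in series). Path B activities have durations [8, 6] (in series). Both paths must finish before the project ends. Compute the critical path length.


Path A total = 6 + 11 + 12 = 29
Path B total = 8 + 6 = 14
Critical path = longest path = max(29, 14) = 29

29


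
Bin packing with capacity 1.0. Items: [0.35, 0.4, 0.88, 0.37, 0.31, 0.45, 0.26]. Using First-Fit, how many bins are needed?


Place items sequentially using First-Fit:
  Item 0.35 -> new Bin 1
  Item 0.4 -> Bin 1 (now 0.75)
  Item 0.88 -> new Bin 2
  Item 0.37 -> new Bin 3
  Item 0.31 -> Bin 3 (now 0.68)
  Item 0.45 -> new Bin 4
  Item 0.26 -> Bin 3 (now 0.94)
Total bins used = 4

4


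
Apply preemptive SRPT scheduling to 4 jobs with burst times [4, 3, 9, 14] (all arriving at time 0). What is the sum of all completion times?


Since all jobs arrive at t=0, SRPT equals SPT ordering.
SPT order: [3, 4, 9, 14]
Completion times:
  Job 1: p=3, C=3
  Job 2: p=4, C=7
  Job 3: p=9, C=16
  Job 4: p=14, C=30
Total completion time = 3 + 7 + 16 + 30 = 56

56


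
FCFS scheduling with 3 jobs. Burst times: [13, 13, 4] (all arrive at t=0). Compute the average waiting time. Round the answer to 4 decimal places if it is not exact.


FCFS order (as given): [13, 13, 4]
Waiting times:
  Job 1: wait = 0
  Job 2: wait = 13
  Job 3: wait = 26
Sum of waiting times = 39
Average waiting time = 39/3 = 13.0

13.0


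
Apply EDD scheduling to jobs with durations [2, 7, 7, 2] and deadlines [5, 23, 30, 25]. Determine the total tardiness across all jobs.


Sort by due date (EDD order): [(2, 5), (7, 23), (2, 25), (7, 30)]
Compute completion times and tardiness:
  Job 1: p=2, d=5, C=2, tardiness=max(0,2-5)=0
  Job 2: p=7, d=23, C=9, tardiness=max(0,9-23)=0
  Job 3: p=2, d=25, C=11, tardiness=max(0,11-25)=0
  Job 4: p=7, d=30, C=18, tardiness=max(0,18-30)=0
Total tardiness = 0

0


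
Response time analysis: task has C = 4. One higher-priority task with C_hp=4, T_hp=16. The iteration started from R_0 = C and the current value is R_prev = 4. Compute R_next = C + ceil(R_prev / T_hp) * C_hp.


R_next = C + ceil(R_prev / T_hp) * C_hp
ceil(4 / 16) = ceil(0.25) = 1
Interference = 1 * 4 = 4
R_next = 4 + 4 = 8

8


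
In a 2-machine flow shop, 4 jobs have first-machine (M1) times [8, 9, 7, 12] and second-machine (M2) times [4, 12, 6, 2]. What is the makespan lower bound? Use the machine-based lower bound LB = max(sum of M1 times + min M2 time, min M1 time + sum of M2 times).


LB1 = sum(M1 times) + min(M2 times) = 36 + 2 = 38
LB2 = min(M1 times) + sum(M2 times) = 7 + 24 = 31
Lower bound = max(LB1, LB2) = max(38, 31) = 38

38


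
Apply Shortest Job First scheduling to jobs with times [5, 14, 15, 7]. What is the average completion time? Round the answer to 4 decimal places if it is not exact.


SJF order (ascending): [5, 7, 14, 15]
Completion times:
  Job 1: burst=5, C=5
  Job 2: burst=7, C=12
  Job 3: burst=14, C=26
  Job 4: burst=15, C=41
Average completion = 84/4 = 21.0

21.0


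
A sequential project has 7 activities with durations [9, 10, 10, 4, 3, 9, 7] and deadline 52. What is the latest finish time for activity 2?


LF(activity 2) = deadline - sum of successor durations
Successors: activities 3 through 7 with durations [10, 4, 3, 9, 7]
Sum of successor durations = 33
LF = 52 - 33 = 19

19


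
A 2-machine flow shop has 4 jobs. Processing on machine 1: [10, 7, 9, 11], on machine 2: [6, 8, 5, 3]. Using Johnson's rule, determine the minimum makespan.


Apply Johnson's rule:
  Group 1 (a <= b): [(2, 7, 8)]
  Group 2 (a > b): [(1, 10, 6), (3, 9, 5), (4, 11, 3)]
Optimal job order: [2, 1, 3, 4]
Schedule:
  Job 2: M1 done at 7, M2 done at 15
  Job 1: M1 done at 17, M2 done at 23
  Job 3: M1 done at 26, M2 done at 31
  Job 4: M1 done at 37, M2 done at 40
Makespan = 40

40


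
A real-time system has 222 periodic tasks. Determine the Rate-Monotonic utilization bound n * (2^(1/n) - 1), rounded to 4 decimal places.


Compute 2^(1/222) = 1.0031271640
Subtract 1: 1.0031271640 - 1 = 0.0031271640
Multiply by n: 222 * 0.0031271640 = 0.6942304080
Round to 4 dp: 0.6942

0.6942


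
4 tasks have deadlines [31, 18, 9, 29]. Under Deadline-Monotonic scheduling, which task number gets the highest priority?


Sort tasks by relative deadline (ascending):
  Task 3: deadline = 9
  Task 2: deadline = 18
  Task 4: deadline = 29
  Task 1: deadline = 31
Priority order (highest first): [3, 2, 4, 1]
Highest priority task = 3

3


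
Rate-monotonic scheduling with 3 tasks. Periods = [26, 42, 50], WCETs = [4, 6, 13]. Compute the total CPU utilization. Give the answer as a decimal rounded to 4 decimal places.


Compute individual utilizations (exact fractions):
  Task 1: C/T = 4/26 = 2/13 (approx. 0.1538)
  Task 2: C/T = 6/42 = 1/7 (approx. 0.1429)
  Task 3: C/T = 13/50 (approx. 0.26)
Total utilization U = 2/13 + 1/7 + 13/50 = 2533/4550
Rounded to 4 decimal places: U = 0.5567
RM (Liu & Layland) bound for 3 tasks = 0.779763; compare with U = 2533/4550 (approx. 0.556703)
U <= bound, so schedulable by RM sufficient condition.

0.5567


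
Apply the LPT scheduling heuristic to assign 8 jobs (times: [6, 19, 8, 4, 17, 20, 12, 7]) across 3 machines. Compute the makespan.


Sort jobs in decreasing order (LPT): [20, 19, 17, 12, 8, 7, 6, 4]
Assign each job to the least loaded machine:
  Machine 1: jobs [20, 7, 6], load = 33
  Machine 2: jobs [19, 8, 4], load = 31
  Machine 3: jobs [17, 12], load = 29
Makespan = max load = 33

33


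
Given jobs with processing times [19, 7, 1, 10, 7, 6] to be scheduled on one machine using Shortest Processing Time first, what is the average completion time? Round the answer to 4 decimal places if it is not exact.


Sort jobs by processing time (SPT order): [1, 6, 7, 7, 10, 19]
Compute completion times sequentially:
  Job 1: processing = 1, completes at 1
  Job 2: processing = 6, completes at 7
  Job 3: processing = 7, completes at 14
  Job 4: processing = 7, completes at 21
  Job 5: processing = 10, completes at 31
  Job 6: processing = 19, completes at 50
Sum of completion times = 124
Average completion time = 124/6 = 20.6667

20.6667


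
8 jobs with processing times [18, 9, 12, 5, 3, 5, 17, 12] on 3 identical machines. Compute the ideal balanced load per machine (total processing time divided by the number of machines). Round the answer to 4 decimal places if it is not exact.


Total processing time = 18 + 9 + 12 + 5 + 3 + 5 + 17 + 12 = 81
Number of machines = 3
Ideal balanced load = 81 / 3 = 27.0

27.0


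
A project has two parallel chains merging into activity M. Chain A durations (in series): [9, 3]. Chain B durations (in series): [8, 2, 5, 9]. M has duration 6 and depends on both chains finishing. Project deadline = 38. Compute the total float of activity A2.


Forward pass: ES(A2) = sum of predecessors on chain A = 9
EF = ES + duration = 9 + 3 = 12
Backward pass: LF(M) = deadline = 38; LS(M) = 38 - 6 = 32
LF(A2) = LS(M) - sum(successors on chain A) = 32 - 0 = 32
LS = LF - duration = 32 - 3 = 29
Total float = LS - ES = 29 - 9 = 20

20


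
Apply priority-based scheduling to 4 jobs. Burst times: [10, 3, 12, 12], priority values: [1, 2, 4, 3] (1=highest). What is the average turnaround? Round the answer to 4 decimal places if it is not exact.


Sort by priority (ascending = highest first):
Order: [(1, 10), (2, 3), (3, 12), (4, 12)]
Completion times:
  Priority 1, burst=10, C=10
  Priority 2, burst=3, C=13
  Priority 3, burst=12, C=25
  Priority 4, burst=12, C=37
Average turnaround = 85/4 = 21.25

21.25


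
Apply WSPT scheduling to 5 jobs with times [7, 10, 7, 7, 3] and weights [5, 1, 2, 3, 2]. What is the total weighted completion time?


Compute p/w ratios and sort ascending (WSPT): [(7, 5), (3, 2), (7, 3), (7, 2), (10, 1)]
Compute weighted completion times:
  Job (p=7,w=5): C=7, w*C=5*7=35
  Job (p=3,w=2): C=10, w*C=2*10=20
  Job (p=7,w=3): C=17, w*C=3*17=51
  Job (p=7,w=2): C=24, w*C=2*24=48
  Job (p=10,w=1): C=34, w*C=1*34=34
Total weighted completion time = 188

188


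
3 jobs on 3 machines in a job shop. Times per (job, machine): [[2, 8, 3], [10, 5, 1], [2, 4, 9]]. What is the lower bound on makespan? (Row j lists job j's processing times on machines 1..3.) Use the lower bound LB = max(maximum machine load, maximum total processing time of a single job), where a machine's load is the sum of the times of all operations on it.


Machine loads:
  Machine 1: 2 + 10 + 2 = 14
  Machine 2: 8 + 5 + 4 = 17
  Machine 3: 3 + 1 + 9 = 13
Max machine load = 17
Job totals:
  Job 1: 13
  Job 2: 16
  Job 3: 15
Max job total = 16
Lower bound = max(17, 16) = 17

17


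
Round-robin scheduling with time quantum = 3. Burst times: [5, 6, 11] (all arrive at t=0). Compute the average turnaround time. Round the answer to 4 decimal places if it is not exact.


Time quantum = 3
Execution trace:
  J1 runs 3 units, time = 3
  J2 runs 3 units, time = 6
  J3 runs 3 units, time = 9
  J1 runs 2 units, time = 11
  J2 runs 3 units, time = 14
  J3 runs 3 units, time = 17
  J3 runs 3 units, time = 20
  J3 runs 2 units, time = 22
Finish times: [11, 14, 22]
Average turnaround = 47/3 = 15.6667

15.6667


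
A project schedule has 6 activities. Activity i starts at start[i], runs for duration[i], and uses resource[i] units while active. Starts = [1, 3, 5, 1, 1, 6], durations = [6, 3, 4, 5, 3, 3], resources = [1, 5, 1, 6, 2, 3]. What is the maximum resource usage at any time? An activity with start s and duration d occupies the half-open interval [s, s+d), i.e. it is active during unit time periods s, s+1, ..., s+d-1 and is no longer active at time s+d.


Each activity i is active on [start_i, start_i + duration_i).
Compute total resource usage per time slot:
  t=0: active resources = [], total = 0
  t=1: active resources = [1, 6, 2], total = 9
  t=2: active resources = [1, 6, 2], total = 9
  t=3: active resources = [1, 5, 6, 2], total = 14
  t=4: active resources = [1, 5, 6], total = 12
  t=5: active resources = [1, 5, 1, 6], total = 13
  t=6: active resources = [1, 1, 3], total = 5
  t=7: active resources = [1, 3], total = 4
  t=8: active resources = [1, 3], total = 4
Peak resource demand = 14

14


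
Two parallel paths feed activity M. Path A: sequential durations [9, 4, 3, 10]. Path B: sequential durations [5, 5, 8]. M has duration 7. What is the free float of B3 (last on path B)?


ES(B3) = sum of predecessors on chain B = 10
EF(B3) = ES + duration = 10 + 8 = 18
Successor of B3 is M. ES(M) = max(sum(A), sum(B)) = max(26, 18) = 26
Free float = ES(successor) - EF(current) = 26 - 18 = 8

8


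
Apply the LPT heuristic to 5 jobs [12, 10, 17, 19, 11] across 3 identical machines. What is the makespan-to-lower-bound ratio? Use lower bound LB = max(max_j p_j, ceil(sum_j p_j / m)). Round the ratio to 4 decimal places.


LPT order: [19, 17, 12, 11, 10]
Machine loads after assignment: [19, 27, 23]
LPT makespan = 27
Lower bound = max(max_job, ceil(total/3)) = max(19, 23) = 23
Ratio = 27 / 23 = 1.1739

1.1739


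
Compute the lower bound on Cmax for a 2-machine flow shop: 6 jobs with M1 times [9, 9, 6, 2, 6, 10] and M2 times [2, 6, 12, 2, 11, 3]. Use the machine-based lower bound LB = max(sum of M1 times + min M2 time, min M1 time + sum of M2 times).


LB1 = sum(M1 times) + min(M2 times) = 42 + 2 = 44
LB2 = min(M1 times) + sum(M2 times) = 2 + 36 = 38
Lower bound = max(LB1, LB2) = max(44, 38) = 44

44


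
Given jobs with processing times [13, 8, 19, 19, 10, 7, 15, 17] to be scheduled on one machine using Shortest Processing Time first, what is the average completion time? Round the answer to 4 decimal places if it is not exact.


Sort jobs by processing time (SPT order): [7, 8, 10, 13, 15, 17, 19, 19]
Compute completion times sequentially:
  Job 1: processing = 7, completes at 7
  Job 2: processing = 8, completes at 15
  Job 3: processing = 10, completes at 25
  Job 4: processing = 13, completes at 38
  Job 5: processing = 15, completes at 53
  Job 6: processing = 17, completes at 70
  Job 7: processing = 19, completes at 89
  Job 8: processing = 19, completes at 108
Sum of completion times = 405
Average completion time = 405/8 = 50.625

50.625


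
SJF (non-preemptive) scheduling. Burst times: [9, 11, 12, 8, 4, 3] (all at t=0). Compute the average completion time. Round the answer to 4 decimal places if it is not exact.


SJF order (ascending): [3, 4, 8, 9, 11, 12]
Completion times:
  Job 1: burst=3, C=3
  Job 2: burst=4, C=7
  Job 3: burst=8, C=15
  Job 4: burst=9, C=24
  Job 5: burst=11, C=35
  Job 6: burst=12, C=47
Average completion = 131/6 = 21.8333

21.8333


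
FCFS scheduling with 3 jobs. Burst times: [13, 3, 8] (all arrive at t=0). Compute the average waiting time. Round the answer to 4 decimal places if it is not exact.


FCFS order (as given): [13, 3, 8]
Waiting times:
  Job 1: wait = 0
  Job 2: wait = 13
  Job 3: wait = 16
Sum of waiting times = 29
Average waiting time = 29/3 = 9.6667

9.6667


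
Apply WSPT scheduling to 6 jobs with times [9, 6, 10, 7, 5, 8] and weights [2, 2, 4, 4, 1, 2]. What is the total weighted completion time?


Compute p/w ratios and sort ascending (WSPT): [(7, 4), (10, 4), (6, 2), (8, 2), (9, 2), (5, 1)]
Compute weighted completion times:
  Job (p=7,w=4): C=7, w*C=4*7=28
  Job (p=10,w=4): C=17, w*C=4*17=68
  Job (p=6,w=2): C=23, w*C=2*23=46
  Job (p=8,w=2): C=31, w*C=2*31=62
  Job (p=9,w=2): C=40, w*C=2*40=80
  Job (p=5,w=1): C=45, w*C=1*45=45
Total weighted completion time = 329

329


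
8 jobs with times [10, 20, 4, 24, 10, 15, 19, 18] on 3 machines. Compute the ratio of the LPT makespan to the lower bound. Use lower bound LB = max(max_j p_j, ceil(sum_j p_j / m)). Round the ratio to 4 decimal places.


LPT order: [24, 20, 19, 18, 15, 10, 10, 4]
Machine loads after assignment: [44, 39, 37]
LPT makespan = 44
Lower bound = max(max_job, ceil(total/3)) = max(24, 40) = 40
Ratio = 44 / 40 = 1.1

1.1


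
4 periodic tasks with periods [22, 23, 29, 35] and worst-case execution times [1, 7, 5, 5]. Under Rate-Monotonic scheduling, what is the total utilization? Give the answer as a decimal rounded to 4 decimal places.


Compute individual utilizations (exact fractions):
  Task 1: C/T = 1/22 (approx. 0.0455)
  Task 2: C/T = 7/23 (approx. 0.3043)
  Task 3: C/T = 5/29 (approx. 0.1724)
  Task 4: C/T = 5/35 = 1/7 (approx. 0.1429)
Total utilization U = 1/22 + 7/23 + 5/29 + 1/7 = 68315/102718
Rounded to 4 decimal places: U = 0.6651
RM (Liu & Layland) bound for 4 tasks = 0.756828; compare with U = 68315/102718 (approx. 0.665073)
U <= bound, so schedulable by RM sufficient condition.

0.6651


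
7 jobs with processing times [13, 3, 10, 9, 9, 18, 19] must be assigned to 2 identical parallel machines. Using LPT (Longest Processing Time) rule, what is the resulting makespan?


Sort jobs in decreasing order (LPT): [19, 18, 13, 10, 9, 9, 3]
Assign each job to the least loaded machine:
  Machine 1: jobs [19, 10, 9, 3], load = 41
  Machine 2: jobs [18, 13, 9], load = 40
Makespan = max load = 41

41


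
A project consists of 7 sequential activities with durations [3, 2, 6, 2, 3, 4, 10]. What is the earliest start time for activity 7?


Activity 7 starts after activities 1 through 6 complete.
Predecessor durations: [3, 2, 6, 2, 3, 4]
ES = 3 + 2 + 6 + 2 + 3 + 4 = 20

20


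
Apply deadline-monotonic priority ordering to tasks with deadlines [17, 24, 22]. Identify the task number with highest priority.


Sort tasks by relative deadline (ascending):
  Task 1: deadline = 17
  Task 3: deadline = 22
  Task 2: deadline = 24
Priority order (highest first): [1, 3, 2]
Highest priority task = 1

1


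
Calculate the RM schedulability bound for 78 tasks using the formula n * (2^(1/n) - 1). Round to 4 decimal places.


Compute 2^(1/78) = 1.0089261045
Subtract 1: 1.0089261045 - 1 = 0.0089261045
Multiply by n: 78 * 0.0089261045 = 0.6962361510
Round to 4 dp: 0.6962

0.6962


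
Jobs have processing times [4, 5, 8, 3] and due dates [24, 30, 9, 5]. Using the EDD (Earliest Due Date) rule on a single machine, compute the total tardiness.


Sort by due date (EDD order): [(3, 5), (8, 9), (4, 24), (5, 30)]
Compute completion times and tardiness:
  Job 1: p=3, d=5, C=3, tardiness=max(0,3-5)=0
  Job 2: p=8, d=9, C=11, tardiness=max(0,11-9)=2
  Job 3: p=4, d=24, C=15, tardiness=max(0,15-24)=0
  Job 4: p=5, d=30, C=20, tardiness=max(0,20-30)=0
Total tardiness = 2

2


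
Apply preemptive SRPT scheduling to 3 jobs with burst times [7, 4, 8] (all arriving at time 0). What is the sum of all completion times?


Since all jobs arrive at t=0, SRPT equals SPT ordering.
SPT order: [4, 7, 8]
Completion times:
  Job 1: p=4, C=4
  Job 2: p=7, C=11
  Job 3: p=8, C=19
Total completion time = 4 + 11 + 19 = 34

34


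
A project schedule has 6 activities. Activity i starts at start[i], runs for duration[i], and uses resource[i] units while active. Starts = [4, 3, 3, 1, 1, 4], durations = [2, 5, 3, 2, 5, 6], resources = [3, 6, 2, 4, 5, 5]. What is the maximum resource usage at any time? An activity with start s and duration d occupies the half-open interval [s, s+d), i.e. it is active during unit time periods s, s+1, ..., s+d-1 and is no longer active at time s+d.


Each activity i is active on [start_i, start_i + duration_i).
Compute total resource usage per time slot:
  t=0: active resources = [], total = 0
  t=1: active resources = [4, 5], total = 9
  t=2: active resources = [4, 5], total = 9
  t=3: active resources = [6, 2, 5], total = 13
  t=4: active resources = [3, 6, 2, 5, 5], total = 21
  t=5: active resources = [3, 6, 2, 5, 5], total = 21
  t=6: active resources = [6, 5], total = 11
  t=7: active resources = [6, 5], total = 11
  t=8: active resources = [5], total = 5
  t=9: active resources = [5], total = 5
Peak resource demand = 21

21


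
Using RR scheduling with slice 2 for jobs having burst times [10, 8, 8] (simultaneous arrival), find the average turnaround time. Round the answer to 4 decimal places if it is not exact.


Time quantum = 2
Execution trace:
  J1 runs 2 units, time = 2
  J2 runs 2 units, time = 4
  J3 runs 2 units, time = 6
  J1 runs 2 units, time = 8
  J2 runs 2 units, time = 10
  J3 runs 2 units, time = 12
  J1 runs 2 units, time = 14
  J2 runs 2 units, time = 16
  J3 runs 2 units, time = 18
  J1 runs 2 units, time = 20
  J2 runs 2 units, time = 22
  J3 runs 2 units, time = 24
  J1 runs 2 units, time = 26
Finish times: [26, 22, 24]
Average turnaround = 72/3 = 24.0

24.0


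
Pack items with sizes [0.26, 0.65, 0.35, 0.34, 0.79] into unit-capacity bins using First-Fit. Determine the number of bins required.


Place items sequentially using First-Fit:
  Item 0.26 -> new Bin 1
  Item 0.65 -> Bin 1 (now 0.91)
  Item 0.35 -> new Bin 2
  Item 0.34 -> Bin 2 (now 0.69)
  Item 0.79 -> new Bin 3
Total bins used = 3

3


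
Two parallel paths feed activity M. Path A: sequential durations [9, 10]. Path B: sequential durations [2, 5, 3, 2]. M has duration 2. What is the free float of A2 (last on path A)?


ES(A2) = sum of predecessors on chain A = 9
EF(A2) = ES + duration = 9 + 10 = 19
Successor of A2 is M. ES(M) = max(sum(A), sum(B)) = max(19, 12) = 19
Free float = ES(successor) - EF(current) = 19 - 19 = 0

0


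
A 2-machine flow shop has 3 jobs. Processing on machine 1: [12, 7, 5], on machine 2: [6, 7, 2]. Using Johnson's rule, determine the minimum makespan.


Apply Johnson's rule:
  Group 1 (a <= b): [(2, 7, 7)]
  Group 2 (a > b): [(1, 12, 6), (3, 5, 2)]
Optimal job order: [2, 1, 3]
Schedule:
  Job 2: M1 done at 7, M2 done at 14
  Job 1: M1 done at 19, M2 done at 25
  Job 3: M1 done at 24, M2 done at 27
Makespan = 27

27


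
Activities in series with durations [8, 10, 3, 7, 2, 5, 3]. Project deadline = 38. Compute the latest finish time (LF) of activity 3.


LF(activity 3) = deadline - sum of successor durations
Successors: activities 4 through 7 with durations [7, 2, 5, 3]
Sum of successor durations = 17
LF = 38 - 17 = 21

21


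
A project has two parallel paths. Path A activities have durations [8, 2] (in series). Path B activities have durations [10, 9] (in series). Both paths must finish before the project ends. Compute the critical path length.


Path A total = 8 + 2 = 10
Path B total = 10 + 9 = 19
Critical path = longest path = max(10, 19) = 19

19


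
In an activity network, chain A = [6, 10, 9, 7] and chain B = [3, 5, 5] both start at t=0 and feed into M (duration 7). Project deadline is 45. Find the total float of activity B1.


Forward pass: ES(B1) = sum of predecessors on chain B = 0
EF = ES + duration = 0 + 3 = 3
Backward pass: LF(M) = deadline = 45; LS(M) = 45 - 7 = 38
LF(B1) = LS(M) - sum(successors on chain B) = 38 - 10 = 28
LS = LF - duration = 28 - 3 = 25
Total float = LS - ES = 25 - 0 = 25

25


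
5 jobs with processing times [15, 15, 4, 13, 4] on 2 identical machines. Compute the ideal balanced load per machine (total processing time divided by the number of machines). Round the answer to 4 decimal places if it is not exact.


Total processing time = 15 + 15 + 4 + 13 + 4 = 51
Number of machines = 2
Ideal balanced load = 51 / 2 = 25.5

25.5


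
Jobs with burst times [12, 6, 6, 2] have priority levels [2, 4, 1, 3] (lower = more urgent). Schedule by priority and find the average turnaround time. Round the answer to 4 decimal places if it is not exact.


Sort by priority (ascending = highest first):
Order: [(1, 6), (2, 12), (3, 2), (4, 6)]
Completion times:
  Priority 1, burst=6, C=6
  Priority 2, burst=12, C=18
  Priority 3, burst=2, C=20
  Priority 4, burst=6, C=26
Average turnaround = 70/4 = 17.5

17.5


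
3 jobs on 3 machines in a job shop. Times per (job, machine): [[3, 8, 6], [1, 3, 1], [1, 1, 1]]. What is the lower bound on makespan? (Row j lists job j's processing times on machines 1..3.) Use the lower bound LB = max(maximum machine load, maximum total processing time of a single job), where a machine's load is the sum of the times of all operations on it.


Machine loads:
  Machine 1: 3 + 1 + 1 = 5
  Machine 2: 8 + 3 + 1 = 12
  Machine 3: 6 + 1 + 1 = 8
Max machine load = 12
Job totals:
  Job 1: 17
  Job 2: 5
  Job 3: 3
Max job total = 17
Lower bound = max(12, 17) = 17

17


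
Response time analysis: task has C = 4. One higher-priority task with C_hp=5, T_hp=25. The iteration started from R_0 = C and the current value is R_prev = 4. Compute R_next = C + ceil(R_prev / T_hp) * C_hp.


R_next = C + ceil(R_prev / T_hp) * C_hp
ceil(4 / 25) = ceil(0.16) = 1
Interference = 1 * 5 = 5
R_next = 4 + 5 = 9

9


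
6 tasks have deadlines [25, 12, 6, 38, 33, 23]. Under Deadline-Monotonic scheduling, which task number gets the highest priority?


Sort tasks by relative deadline (ascending):
  Task 3: deadline = 6
  Task 2: deadline = 12
  Task 6: deadline = 23
  Task 1: deadline = 25
  Task 5: deadline = 33
  Task 4: deadline = 38
Priority order (highest first): [3, 2, 6, 1, 5, 4]
Highest priority task = 3

3


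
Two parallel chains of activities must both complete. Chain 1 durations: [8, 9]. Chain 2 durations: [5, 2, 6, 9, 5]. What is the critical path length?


Path A total = 8 + 9 = 17
Path B total = 5 + 2 + 6 + 9 + 5 = 27
Critical path = longest path = max(17, 27) = 27

27


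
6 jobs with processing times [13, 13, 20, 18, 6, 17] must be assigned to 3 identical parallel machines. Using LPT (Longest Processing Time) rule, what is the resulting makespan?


Sort jobs in decreasing order (LPT): [20, 18, 17, 13, 13, 6]
Assign each job to the least loaded machine:
  Machine 1: jobs [20, 6], load = 26
  Machine 2: jobs [18, 13], load = 31
  Machine 3: jobs [17, 13], load = 30
Makespan = max load = 31

31


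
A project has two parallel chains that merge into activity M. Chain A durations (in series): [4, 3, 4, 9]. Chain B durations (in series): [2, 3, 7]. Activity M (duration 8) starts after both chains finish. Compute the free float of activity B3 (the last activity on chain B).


ES(B3) = sum of predecessors on chain B = 5
EF(B3) = ES + duration = 5 + 7 = 12
Successor of B3 is M. ES(M) = max(sum(A), sum(B)) = max(20, 12) = 20
Free float = ES(successor) - EF(current) = 20 - 12 = 8

8


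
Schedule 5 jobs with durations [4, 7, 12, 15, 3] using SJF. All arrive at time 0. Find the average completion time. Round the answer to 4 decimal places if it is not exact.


SJF order (ascending): [3, 4, 7, 12, 15]
Completion times:
  Job 1: burst=3, C=3
  Job 2: burst=4, C=7
  Job 3: burst=7, C=14
  Job 4: burst=12, C=26
  Job 5: burst=15, C=41
Average completion = 91/5 = 18.2

18.2


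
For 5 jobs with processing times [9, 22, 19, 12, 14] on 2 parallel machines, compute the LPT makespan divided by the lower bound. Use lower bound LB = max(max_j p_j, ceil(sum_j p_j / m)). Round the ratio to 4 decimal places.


LPT order: [22, 19, 14, 12, 9]
Machine loads after assignment: [34, 42]
LPT makespan = 42
Lower bound = max(max_job, ceil(total/2)) = max(22, 38) = 38
Ratio = 42 / 38 = 1.1053

1.1053


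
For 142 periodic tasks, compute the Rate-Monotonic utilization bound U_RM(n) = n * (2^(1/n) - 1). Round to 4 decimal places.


Compute 2^(1/142) = 1.0048932512
Subtract 1: 1.0048932512 - 1 = 0.0048932512
Multiply by n: 142 * 0.0048932512 = 0.6948416704
Round to 4 dp: 0.6948

0.6948


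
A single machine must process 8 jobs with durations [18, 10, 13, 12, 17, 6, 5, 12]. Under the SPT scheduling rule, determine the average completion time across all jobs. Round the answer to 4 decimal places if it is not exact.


Sort jobs by processing time (SPT order): [5, 6, 10, 12, 12, 13, 17, 18]
Compute completion times sequentially:
  Job 1: processing = 5, completes at 5
  Job 2: processing = 6, completes at 11
  Job 3: processing = 10, completes at 21
  Job 4: processing = 12, completes at 33
  Job 5: processing = 12, completes at 45
  Job 6: processing = 13, completes at 58
  Job 7: processing = 17, completes at 75
  Job 8: processing = 18, completes at 93
Sum of completion times = 341
Average completion time = 341/8 = 42.625

42.625


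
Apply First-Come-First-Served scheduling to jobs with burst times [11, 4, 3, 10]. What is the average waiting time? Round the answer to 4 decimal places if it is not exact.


FCFS order (as given): [11, 4, 3, 10]
Waiting times:
  Job 1: wait = 0
  Job 2: wait = 11
  Job 3: wait = 15
  Job 4: wait = 18
Sum of waiting times = 44
Average waiting time = 44/4 = 11.0

11.0


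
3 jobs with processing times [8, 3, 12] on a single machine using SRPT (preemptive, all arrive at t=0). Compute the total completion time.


Since all jobs arrive at t=0, SRPT equals SPT ordering.
SPT order: [3, 8, 12]
Completion times:
  Job 1: p=3, C=3
  Job 2: p=8, C=11
  Job 3: p=12, C=23
Total completion time = 3 + 11 + 23 = 37

37


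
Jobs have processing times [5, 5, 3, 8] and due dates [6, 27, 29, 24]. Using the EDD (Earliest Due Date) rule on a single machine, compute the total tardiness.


Sort by due date (EDD order): [(5, 6), (8, 24), (5, 27), (3, 29)]
Compute completion times and tardiness:
  Job 1: p=5, d=6, C=5, tardiness=max(0,5-6)=0
  Job 2: p=8, d=24, C=13, tardiness=max(0,13-24)=0
  Job 3: p=5, d=27, C=18, tardiness=max(0,18-27)=0
  Job 4: p=3, d=29, C=21, tardiness=max(0,21-29)=0
Total tardiness = 0

0


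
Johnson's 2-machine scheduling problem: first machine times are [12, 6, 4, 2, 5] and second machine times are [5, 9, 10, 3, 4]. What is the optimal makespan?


Apply Johnson's rule:
  Group 1 (a <= b): [(4, 2, 3), (3, 4, 10), (2, 6, 9)]
  Group 2 (a > b): [(1, 12, 5), (5, 5, 4)]
Optimal job order: [4, 3, 2, 1, 5]
Schedule:
  Job 4: M1 done at 2, M2 done at 5
  Job 3: M1 done at 6, M2 done at 16
  Job 2: M1 done at 12, M2 done at 25
  Job 1: M1 done at 24, M2 done at 30
  Job 5: M1 done at 29, M2 done at 34
Makespan = 34

34


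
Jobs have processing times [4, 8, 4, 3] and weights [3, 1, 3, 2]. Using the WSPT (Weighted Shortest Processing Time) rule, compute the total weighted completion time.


Compute p/w ratios and sort ascending (WSPT): [(4, 3), (4, 3), (3, 2), (8, 1)]
Compute weighted completion times:
  Job (p=4,w=3): C=4, w*C=3*4=12
  Job (p=4,w=3): C=8, w*C=3*8=24
  Job (p=3,w=2): C=11, w*C=2*11=22
  Job (p=8,w=1): C=19, w*C=1*19=19
Total weighted completion time = 77

77


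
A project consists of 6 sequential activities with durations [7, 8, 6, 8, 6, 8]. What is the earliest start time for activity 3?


Activity 3 starts after activities 1 through 2 complete.
Predecessor durations: [7, 8]
ES = 7 + 8 = 15

15
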